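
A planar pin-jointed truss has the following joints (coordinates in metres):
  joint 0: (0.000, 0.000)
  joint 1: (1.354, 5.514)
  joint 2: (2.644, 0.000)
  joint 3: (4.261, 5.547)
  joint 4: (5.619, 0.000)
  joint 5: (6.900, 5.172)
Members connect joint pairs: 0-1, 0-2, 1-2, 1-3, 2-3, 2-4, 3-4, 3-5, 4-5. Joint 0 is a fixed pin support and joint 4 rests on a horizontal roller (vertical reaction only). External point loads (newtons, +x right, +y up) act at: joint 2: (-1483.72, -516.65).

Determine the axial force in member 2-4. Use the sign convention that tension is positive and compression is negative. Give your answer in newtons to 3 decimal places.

N=6 nodes, M=9 members, R=3 reactions → 2N=12, M+R=12
member 0 (0-1): L=5.6778, (cx,cy)=(0.2385,0.9711)
member 1 (0-2): L=2.6440, (cx,cy)=(1.0000,0.0000)
member 2 (1-2): L=5.6629, (cx,cy)=(0.2278,-0.9737)
member 3 (1-3): L=2.9072, (cx,cy)=(0.9999,0.0114)
member 4 (2-3): L=5.7779, (cx,cy)=(0.2799,0.9600)
member 5 (2-4): L=2.9750, (cx,cy)=(1.0000,0.0000)
member 6 (3-4): L=5.7108, (cx,cy)=(0.2378,-0.9713)
member 7 (3-5): L=2.6655, (cx,cy)=(0.9901,-0.1407)
member 8 (4-5): L=5.3283, (cx,cy)=(0.2404,0.9707)
solve A·x = −loads:
  F[0-1] = -281.6686 N (compression)
  F[0-2] = -1416.5499 N (compression)
  F[1-2] = +279.4032 N (tension)
  F[1-3] = -130.8263 N (compression)
  F[2-3] = +254.7734 N (tension)
  F[2-4] = +59.5169 N (tension)
  F[3-4] = -250.2871 N (compression)
  F[3-5] = -0.0000 N (tension)
  F[4-5] = +0.0000 N (tension)
  Rx@0 = +1483.7200 N
  Ry@0 = +273.5422 N
  Ry@4 = +243.1078 N

59.517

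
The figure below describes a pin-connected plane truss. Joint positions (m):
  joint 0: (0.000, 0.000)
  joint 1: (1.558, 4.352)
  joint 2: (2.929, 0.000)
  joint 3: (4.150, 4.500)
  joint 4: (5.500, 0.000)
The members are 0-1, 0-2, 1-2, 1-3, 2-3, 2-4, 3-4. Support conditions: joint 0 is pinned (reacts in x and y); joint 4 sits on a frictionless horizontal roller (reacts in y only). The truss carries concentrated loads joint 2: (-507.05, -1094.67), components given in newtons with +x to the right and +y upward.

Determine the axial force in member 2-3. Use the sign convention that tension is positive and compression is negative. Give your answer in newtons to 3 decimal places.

N=5 nodes, M=7 members, R=3 reactions → 2N=10, M+R=10
member 0 (0-1): L=4.6225, (cx,cy)=(0.3370,0.9415)
member 1 (0-2): L=2.9290, (cx,cy)=(1.0000,0.0000)
member 2 (1-2): L=4.5628, (cx,cy)=(0.3005,-0.9538)
member 3 (1-3): L=2.5962, (cx,cy)=(0.9984,0.0570)
member 4 (2-3): L=4.6627, (cx,cy)=(0.2619,0.9651)
member 5 (2-4): L=2.5710, (cx,cy)=(1.0000,0.0000)
member 6 (3-4): L=4.6981, (cx,cy)=(0.2873,-0.9578)
solve A·x = −loads:
  F[0-1] = -543.5108 N (compression)
  F[0-2] = -323.8602 N (compression)
  F[1-2] = +516.2468 N (tension)
  F[1-3] = -338.8577 N (compression)
  F[2-3] = +624.0551 N (tension)
  F[2-4] = +174.8885 N (tension)
  F[3-4] = -608.6297 N (compression)
  Rx@0 = +507.0500 N
  Ry@0 = +511.7085 N
  Ry@4 = +582.9615 N

624.055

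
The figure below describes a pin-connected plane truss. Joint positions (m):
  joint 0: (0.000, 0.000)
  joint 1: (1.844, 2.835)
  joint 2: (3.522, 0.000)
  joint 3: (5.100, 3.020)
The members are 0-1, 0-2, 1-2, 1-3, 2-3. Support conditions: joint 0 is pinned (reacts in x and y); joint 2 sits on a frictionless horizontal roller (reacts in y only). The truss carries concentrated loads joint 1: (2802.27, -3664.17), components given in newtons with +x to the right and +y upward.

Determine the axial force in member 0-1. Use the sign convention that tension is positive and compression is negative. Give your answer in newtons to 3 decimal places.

N=4 nodes, M=5 members, R=3 reactions → 2N=8, M+R=8
member 0 (0-1): L=3.3819, (cx,cy)=(0.5452,0.8383)
member 1 (0-2): L=3.5220, (cx,cy)=(1.0000,0.0000)
member 2 (1-2): L=3.2944, (cx,cy)=(0.5094,-0.8606)
member 3 (1-3): L=3.2613, (cx,cy)=(0.9984,0.0567)
member 4 (2-3): L=3.4074, (cx,cy)=(0.4631,0.8863)
solve A·x = −loads:
  F[0-1] = +608.3038 N (tension)
  F[0-2] = +2470.5935 N (tension)
  F[1-2] = -4850.4543 N (compression)
  F[1-3] = -0.0000 N (compression)
  F[2-3] = +0.0000 N (tension)
  Rx@0 = -2802.2700 N
  Ry@0 = -509.9257 N
  Ry@2 = +4174.0957 N

608.304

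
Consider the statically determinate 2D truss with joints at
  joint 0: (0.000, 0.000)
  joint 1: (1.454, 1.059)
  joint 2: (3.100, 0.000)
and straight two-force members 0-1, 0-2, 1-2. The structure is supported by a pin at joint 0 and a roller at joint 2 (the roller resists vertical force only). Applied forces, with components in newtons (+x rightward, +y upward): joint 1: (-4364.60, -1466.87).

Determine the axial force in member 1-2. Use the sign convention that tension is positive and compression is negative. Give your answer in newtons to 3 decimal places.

N=3 nodes, M=3 members, R=3 reactions → 2N=6, M+R=6
member 0 (0-1): L=1.7988, (cx,cy)=(0.8083,0.5887)
member 1 (0-2): L=3.1000, (cx,cy)=(1.0000,0.0000)
member 2 (1-2): L=1.9572, (cx,cy)=(0.8410,-0.5411)
solve A·x = −loads:
  F[0-1] = -3855.5039 N (compression)
  F[0-2] = -1248.0913 N (compression)
  F[1-2] = +1484.0929 N (tension)
  Rx@0 = +4364.6000 N
  Ry@0 = +2269.8643 N
  Ry@2 = -802.9943 N

1484.093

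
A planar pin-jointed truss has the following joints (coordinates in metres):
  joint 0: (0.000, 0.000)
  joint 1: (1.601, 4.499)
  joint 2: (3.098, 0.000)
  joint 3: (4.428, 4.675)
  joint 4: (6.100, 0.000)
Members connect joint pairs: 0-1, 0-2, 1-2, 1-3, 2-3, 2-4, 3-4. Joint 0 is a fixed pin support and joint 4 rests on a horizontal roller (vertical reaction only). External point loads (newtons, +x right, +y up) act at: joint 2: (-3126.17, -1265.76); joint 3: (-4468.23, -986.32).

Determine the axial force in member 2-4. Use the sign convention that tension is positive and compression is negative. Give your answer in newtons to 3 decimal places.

N=5 nodes, M=7 members, R=3 reactions → 2N=10, M+R=10
member 0 (0-1): L=4.7754, (cx,cy)=(0.3353,0.9421)
member 1 (0-2): L=3.0980, (cx,cy)=(1.0000,0.0000)
member 2 (1-2): L=4.7415, (cx,cy)=(0.3157,-0.9489)
member 3 (1-3): L=2.8325, (cx,cy)=(0.9981,0.0621)
member 4 (2-3): L=4.8605, (cx,cy)=(0.2736,0.9618)
member 5 (2-4): L=3.0020, (cx,cy)=(1.0000,0.0000)
member 6 (3-4): L=4.9650, (cx,cy)=(0.3368,-0.9416)
solve A·x = −loads:
  F[0-1] = -4582.9275 N (compression)
  F[0-2] = -6057.9201 N (compression)
  F[1-2] = +4359.3194 N (tension)
  F[1-3] = -2918.4504 N (compression)
  F[2-3] = -2984.4951 N (compression)
  F[2-4] = -738.7596 N (compression)
  F[3-4] = +2193.7442 N (tension)
  Rx@0 = +7594.4000 N
  Ry@0 = +4317.6908 N
  Ry@4 = -2065.6108 N

-738.760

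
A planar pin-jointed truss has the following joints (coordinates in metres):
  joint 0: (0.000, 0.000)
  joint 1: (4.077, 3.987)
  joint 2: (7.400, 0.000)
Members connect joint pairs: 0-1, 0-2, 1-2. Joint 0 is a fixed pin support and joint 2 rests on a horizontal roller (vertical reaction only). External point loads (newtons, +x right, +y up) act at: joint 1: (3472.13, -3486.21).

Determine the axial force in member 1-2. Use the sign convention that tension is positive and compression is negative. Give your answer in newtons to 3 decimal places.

N=3 nodes, M=3 members, R=3 reactions → 2N=6, M+R=6
member 0 (0-1): L=5.7025, (cx,cy)=(0.7150,0.6992)
member 1 (0-2): L=7.4000, (cx,cy)=(1.0000,0.0000)
member 2 (1-2): L=5.1902, (cx,cy)=(0.6402,-0.7682)
solve A·x = −loads:
  F[0-1] = +436.5605 N (tension)
  F[0-2] = +3160.0093 N (tension)
  F[1-2] = -4935.6540 N (compression)
  Rx@0 = -3472.1300 N
  Ry@0 = -305.2306 N
  Ry@2 = +3791.4406 N

-4935.654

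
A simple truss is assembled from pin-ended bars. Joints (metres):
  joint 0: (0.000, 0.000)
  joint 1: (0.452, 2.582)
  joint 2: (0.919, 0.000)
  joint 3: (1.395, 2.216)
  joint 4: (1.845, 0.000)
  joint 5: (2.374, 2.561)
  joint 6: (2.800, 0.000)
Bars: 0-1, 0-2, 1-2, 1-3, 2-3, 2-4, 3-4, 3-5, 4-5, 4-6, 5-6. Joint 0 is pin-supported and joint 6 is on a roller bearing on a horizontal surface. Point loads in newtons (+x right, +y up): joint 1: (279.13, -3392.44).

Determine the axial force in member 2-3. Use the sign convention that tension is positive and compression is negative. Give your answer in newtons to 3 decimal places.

573.005

N=7 nodes, M=11 members, R=3 reactions → 2N=14, M+R=14
member 0 (0-1): L=2.6213, (cx,cy)=(0.1724,0.9850)
member 1 (0-2): L=0.9190, (cx,cy)=(1.0000,0.0000)
member 2 (1-2): L=2.6239, (cx,cy)=(0.1780,-0.9840)
member 3 (1-3): L=1.0115, (cx,cy)=(0.9322,-0.3618)
member 4 (2-3): L=2.2665, (cx,cy)=(0.2100,0.9777)
member 5 (2-4): L=0.9260, (cx,cy)=(1.0000,0.0000)
member 6 (3-4): L=2.2612, (cx,cy)=(0.1990,-0.9800)
member 7 (3-5): L=1.0380, (cx,cy)=(0.9432,0.3324)
member 8 (4-5): L=2.6151, (cx,cy)=(0.2023,0.9793)
member 9 (4-6): L=0.9550, (cx,cy)=(1.0000,0.0000)
member 10 (5-6): L=2.5962, (cx,cy)=(0.1641,-0.9864)
solve A·x = −loads:
  F[0-1] = -2626.7523 N (compression)
  F[0-2] = +732.0763 N (tension)
  F[1-2] = -569.3157 N (compression)
  F[1-3] = -676.5916 N (compression)
  F[2-3] = +573.0046 N (tension)
  F[2-4] = +510.4122 N (tension)
  F[3-4] = -937.8893 N (compression)
  F[3-5] = -343.2813 N (compression)
  F[4-5] = +938.5331 N (tension)
  F[4-6] = +133.9105 N (tension)
  F[5-6] = -816.0959 N (compression)
  Rx@0 = -279.1300 N
  Ry@0 = +2587.4055 N
  Ry@6 = +805.0345 N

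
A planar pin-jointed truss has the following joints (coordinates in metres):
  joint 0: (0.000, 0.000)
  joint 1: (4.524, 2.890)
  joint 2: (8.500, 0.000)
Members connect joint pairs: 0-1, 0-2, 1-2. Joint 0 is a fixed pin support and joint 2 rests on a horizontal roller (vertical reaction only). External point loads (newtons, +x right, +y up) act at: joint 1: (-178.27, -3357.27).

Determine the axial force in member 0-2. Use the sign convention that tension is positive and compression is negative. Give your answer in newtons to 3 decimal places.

2374.932

N=3 nodes, M=3 members, R=3 reactions → 2N=6, M+R=6
member 0 (0-1): L=5.3683, (cx,cy)=(0.8427,0.5383)
member 1 (0-2): L=8.5000, (cx,cy)=(1.0000,0.0000)
member 2 (1-2): L=4.9154, (cx,cy)=(0.8089,-0.5880)
solve A·x = −loads:
  F[0-1] = -3029.6997 N (compression)
  F[0-2] = +2374.9319 N (tension)
  F[1-2] = -2936.0222 N (compression)
  Rx@0 = +178.2700 N
  Ry@0 = +1631.0242 N
  Ry@2 = +1726.2458 N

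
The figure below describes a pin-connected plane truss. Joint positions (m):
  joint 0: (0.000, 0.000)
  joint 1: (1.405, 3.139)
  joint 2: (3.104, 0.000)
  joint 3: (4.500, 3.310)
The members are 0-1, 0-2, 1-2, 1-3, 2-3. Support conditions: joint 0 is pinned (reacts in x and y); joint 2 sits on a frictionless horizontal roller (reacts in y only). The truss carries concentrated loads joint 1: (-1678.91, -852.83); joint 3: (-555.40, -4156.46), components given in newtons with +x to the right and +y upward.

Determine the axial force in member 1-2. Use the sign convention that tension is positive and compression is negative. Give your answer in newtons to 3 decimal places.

116.534

N=4 nodes, M=5 members, R=3 reactions → 2N=8, M+R=8
member 0 (0-1): L=3.4391, (cx,cy)=(0.4085,0.9127)
member 1 (0-2): L=3.1040, (cx,cy)=(1.0000,0.0000)
member 2 (1-2): L=3.5693, (cx,cy)=(0.4760,-0.8794)
member 3 (1-3): L=3.0997, (cx,cy)=(0.9985,0.0552)
member 4 (2-3): L=3.5923, (cx,cy)=(0.3886,0.9214)
solve A·x = −loads:
  F[0-1] = -972.4207 N (compression)
  F[0-2] = -1837.0390 N (compression)
  F[1-2] = +116.5337 N (tension)
  F[1-3] = +1228.0387 N (tension)
  F[2-3] = -4584.5289 N (compression)
  Rx@0 = +2234.3100 N
  Ry@0 = +887.5685 N
  Ry@2 = +4121.7215 N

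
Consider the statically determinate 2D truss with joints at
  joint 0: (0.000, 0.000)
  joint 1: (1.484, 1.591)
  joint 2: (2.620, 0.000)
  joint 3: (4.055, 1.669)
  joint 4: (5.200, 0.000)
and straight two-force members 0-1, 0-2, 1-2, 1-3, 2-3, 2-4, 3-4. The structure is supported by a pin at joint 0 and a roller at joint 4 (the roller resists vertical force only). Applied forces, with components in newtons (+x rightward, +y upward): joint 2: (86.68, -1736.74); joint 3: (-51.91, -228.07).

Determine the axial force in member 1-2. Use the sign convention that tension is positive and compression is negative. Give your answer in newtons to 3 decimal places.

1085.184

N=5 nodes, M=7 members, R=3 reactions → 2N=10, M+R=10
member 0 (0-1): L=2.1757, (cx,cy)=(0.6821,0.7313)
member 1 (0-2): L=2.6200, (cx,cy)=(1.0000,0.0000)
member 2 (1-2): L=1.9549, (cx,cy)=(0.5811,-0.8138)
member 3 (1-3): L=2.5722, (cx,cy)=(0.9995,0.0303)
member 4 (2-3): L=2.2011, (cx,cy)=(0.6520,0.7583)
member 5 (2-4): L=2.5800, (cx,cy)=(1.0000,0.0000)
member 6 (3-4): L=2.0240, (cx,cy)=(0.5657,-0.8246)
solve A·x = −loads:
  F[0-1] = -1269.8068 N (compression)
  F[0-2] = +900.8912 N (tension)
  F[1-2] = +1085.1836 N (tension)
  F[1-3] = -1497.4024 N (compression)
  F[2-3] = +1125.7030 N (tension)
  F[2-4] = +710.9012 N (tension)
  F[3-4] = -1256.6513 N (compression)
  Rx@0 = -34.7700 N
  Ry@0 = +928.5706 N
  Ry@4 = +1036.2394 N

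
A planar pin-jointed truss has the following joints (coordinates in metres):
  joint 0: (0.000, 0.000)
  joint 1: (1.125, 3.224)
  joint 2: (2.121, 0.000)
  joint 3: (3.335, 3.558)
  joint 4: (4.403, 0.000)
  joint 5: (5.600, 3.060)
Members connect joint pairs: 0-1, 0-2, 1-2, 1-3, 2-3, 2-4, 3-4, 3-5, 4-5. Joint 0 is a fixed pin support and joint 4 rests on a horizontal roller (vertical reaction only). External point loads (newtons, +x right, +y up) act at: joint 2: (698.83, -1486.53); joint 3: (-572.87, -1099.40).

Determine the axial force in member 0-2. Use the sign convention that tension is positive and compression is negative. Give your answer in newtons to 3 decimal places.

649.393

N=6 nodes, M=9 members, R=3 reactions → 2N=12, M+R=12
member 0 (0-1): L=3.4146, (cx,cy)=(0.3295,0.9442)
member 1 (0-2): L=2.1210, (cx,cy)=(1.0000,0.0000)
member 2 (1-2): L=3.3743, (cx,cy)=(0.2952,-0.9554)
member 3 (1-3): L=2.2351, (cx,cy)=(0.9888,0.1494)
member 4 (2-3): L=3.7594, (cx,cy)=(0.3229,0.9464)
member 5 (2-4): L=2.2820, (cx,cy)=(1.0000,0.0000)
member 6 (3-4): L=3.7148, (cx,cy)=(0.2875,-0.9578)
member 7 (3-5): L=2.3191, (cx,cy)=(0.9767,-0.2147)
member 8 (4-5): L=3.2858, (cx,cy)=(0.3643,0.9313)
solve A·x = −loads:
  F[0-1] = -1588.7458 N (compression)
  F[0-2] = +649.3933 N (tension)
  F[1-2] = +1420.8592 N (tension)
  F[1-3] = -953.5329 N (compression)
  F[2-3] = +136.2779 N (tension)
  F[2-4] = +325.9490 N (tension)
  F[3-4] = -1133.7513 N (compression)
  F[3-5] = -0.0000 N (tension)
  F[4-5] = +0.0000 N (tension)
  Rx@0 = -125.9600 N
  Ry@0 = +1500.0436 N
  Ry@4 = +1085.8864 N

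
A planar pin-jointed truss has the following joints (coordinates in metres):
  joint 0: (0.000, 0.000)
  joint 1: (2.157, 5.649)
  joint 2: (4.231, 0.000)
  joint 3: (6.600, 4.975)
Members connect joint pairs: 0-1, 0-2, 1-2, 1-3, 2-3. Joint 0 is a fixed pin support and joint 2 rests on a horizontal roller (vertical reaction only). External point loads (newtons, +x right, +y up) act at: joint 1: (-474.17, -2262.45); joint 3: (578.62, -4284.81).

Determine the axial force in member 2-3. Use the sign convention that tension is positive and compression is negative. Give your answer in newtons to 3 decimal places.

-4335.405

N=4 nodes, M=5 members, R=3 reactions → 2N=8, M+R=8
member 0 (0-1): L=6.0468, (cx,cy)=(0.3567,0.9342)
member 1 (0-2): L=4.2310, (cx,cy)=(1.0000,0.0000)
member 2 (1-2): L=6.0177, (cx,cy)=(0.3447,-0.9387)
member 3 (1-3): L=4.4938, (cx,cy)=(0.9887,-0.1500)
member 4 (2-3): L=5.5102, (cx,cy)=(0.4299,0.9029)
solve A·x = −loads:
  F[0-1] = +1431.5556 N (tension)
  F[0-2] = -406.2107 N (compression)
  F[1-2] = -4229.4922 N (compression)
  F[1-3] = +2470.4703 N (tension)
  F[2-3] = -4335.4050 N (compression)
  Rx@0 = -104.4500 N
  Ry@0 = -1337.3769 N
  Ry@2 = +7884.6369 N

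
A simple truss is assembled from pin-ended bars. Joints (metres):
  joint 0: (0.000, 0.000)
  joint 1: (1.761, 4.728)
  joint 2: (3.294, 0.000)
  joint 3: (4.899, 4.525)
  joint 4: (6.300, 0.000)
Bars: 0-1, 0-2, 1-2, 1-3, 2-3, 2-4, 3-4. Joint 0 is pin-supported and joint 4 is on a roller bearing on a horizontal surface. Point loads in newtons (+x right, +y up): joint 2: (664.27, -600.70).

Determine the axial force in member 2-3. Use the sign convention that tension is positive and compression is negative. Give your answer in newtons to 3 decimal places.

N=5 nodes, M=7 members, R=3 reactions → 2N=10, M+R=10
member 0 (0-1): L=5.0453, (cx,cy)=(0.3490,0.9371)
member 1 (0-2): L=3.2940, (cx,cy)=(1.0000,0.0000)
member 2 (1-2): L=4.9703, (cx,cy)=(0.3084,-0.9512)
member 3 (1-3): L=3.1446, (cx,cy)=(0.9979,-0.0646)
member 4 (2-3): L=4.8012, (cx,cy)=(0.3343,0.9425)
member 5 (2-4): L=3.0060, (cx,cy)=(1.0000,0.0000)
member 6 (3-4): L=4.7369, (cx,cy)=(0.2958,-0.9553)
solve A·x = −loads:
  F[0-1] = -305.8553 N (compression)
  F[0-2] = +771.0249 N (tension)
  F[1-2] = +315.1806 N (tension)
  F[1-3] = -204.3927 N (compression)
  F[2-3] = +319.2521 N (tension)
  F[2-4] = +97.2434 N (tension)
  F[3-4] = -328.7898 N (compression)
  Rx@0 = -664.2700 N
  Ry@0 = +286.6197 N
  Ry@4 = +314.0803 N

319.252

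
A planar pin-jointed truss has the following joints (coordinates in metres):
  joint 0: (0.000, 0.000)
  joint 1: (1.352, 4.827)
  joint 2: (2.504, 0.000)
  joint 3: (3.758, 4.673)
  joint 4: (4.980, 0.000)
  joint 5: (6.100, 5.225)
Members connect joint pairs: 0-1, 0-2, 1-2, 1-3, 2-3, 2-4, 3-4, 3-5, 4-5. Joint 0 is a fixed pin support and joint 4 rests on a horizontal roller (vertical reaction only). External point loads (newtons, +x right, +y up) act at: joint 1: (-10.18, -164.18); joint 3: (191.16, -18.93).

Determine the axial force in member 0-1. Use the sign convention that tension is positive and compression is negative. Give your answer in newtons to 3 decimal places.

N=6 nodes, M=9 members, R=3 reactions → 2N=12, M+R=12
member 0 (0-1): L=5.0128, (cx,cy)=(0.2697,0.9629)
member 1 (0-2): L=2.5040, (cx,cy)=(1.0000,0.0000)
member 2 (1-2): L=4.9626, (cx,cy)=(0.2321,-0.9727)
member 3 (1-3): L=2.4109, (cx,cy)=(0.9980,-0.0639)
member 4 (2-3): L=4.8383, (cx,cy)=(0.2592,0.9658)
member 5 (2-4): L=2.4760, (cx,cy)=(1.0000,0.0000)
member 6 (3-4): L=4.8301, (cx,cy)=(0.2530,-0.9675)
member 7 (3-5): L=2.4062, (cx,cy)=(0.9733,0.2294)
member 8 (4-5): L=5.3437, (cx,cy)=(0.2096,0.9778)
solve A·x = −loads:
  F[0-1] = +46.9976 N (tension)
  F[0-2] = +168.3042 N (tension)
  F[1-2] = -220.1852 N (compression)
  F[1-3] = +74.1205 N (tension)
  F[2-3] = +221.7478 N (tension)
  F[2-4] = +59.7182 N (tension)
  F[3-4] = -236.0450 N (compression)
  F[3-5] = -0.0000 N (compression)
  F[4-5] = +0.0000 N (tension)
  Rx@0 = -180.9800 N
  Ry@0 = -45.2559 N
  Ry@4 = +228.3659 N

46.998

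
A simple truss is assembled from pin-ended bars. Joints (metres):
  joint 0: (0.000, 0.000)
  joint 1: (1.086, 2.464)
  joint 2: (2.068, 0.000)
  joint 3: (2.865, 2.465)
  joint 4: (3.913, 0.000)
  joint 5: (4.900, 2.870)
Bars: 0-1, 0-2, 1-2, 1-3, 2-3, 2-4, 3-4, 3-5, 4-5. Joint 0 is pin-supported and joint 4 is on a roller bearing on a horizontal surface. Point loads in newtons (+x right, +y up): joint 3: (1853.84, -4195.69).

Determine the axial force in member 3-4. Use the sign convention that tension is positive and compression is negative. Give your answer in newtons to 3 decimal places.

-4607.082

N=6 nodes, M=9 members, R=3 reactions → 2N=12, M+R=12
member 0 (0-1): L=2.6927, (cx,cy)=(0.4033,0.9151)
member 1 (0-2): L=2.0680, (cx,cy)=(1.0000,0.0000)
member 2 (1-2): L=2.6525, (cx,cy)=(0.3702,-0.9289)
member 3 (1-3): L=1.7790, (cx,cy)=(1.0000,0.0006)
member 4 (2-3): L=2.5906, (cx,cy)=(0.3076,0.9515)
member 5 (2-4): L=1.8450, (cx,cy)=(1.0000,0.0000)
member 6 (3-4): L=2.6785, (cx,cy)=(0.3913,-0.9203)
member 7 (3-5): L=2.0749, (cx,cy)=(0.9808,0.1952)
member 8 (4-5): L=3.0350, (cx,cy)=(0.3252,0.9456)
solve A·x = −loads:
  F[0-1] = +48.2127 N (tension)
  F[0-2] = +1834.3953 N (tension)
  F[1-2] = -47.4699 N (compression)
  F[1-3] = +37.0191 N (tension)
  F[2-3] = +46.3445 N (tension)
  F[2-4] = +1802.5633 N (tension)
  F[3-4] = -4607.0819 N (compression)
  F[3-5] = +0.0000 N (tension)
  F[4-5] = -0.0000 N (compression)
  Rx@0 = -1853.8400 N
  Ry@0 = -44.1177 N
  Ry@4 = +4239.8077 N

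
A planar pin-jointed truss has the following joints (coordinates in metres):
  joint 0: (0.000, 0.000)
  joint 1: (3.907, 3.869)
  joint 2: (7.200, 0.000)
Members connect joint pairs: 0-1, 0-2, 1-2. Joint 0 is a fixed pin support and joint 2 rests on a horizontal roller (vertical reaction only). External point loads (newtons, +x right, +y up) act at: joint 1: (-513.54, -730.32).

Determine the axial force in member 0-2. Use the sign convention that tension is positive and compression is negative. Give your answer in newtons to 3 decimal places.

102.427

N=3 nodes, M=3 members, R=3 reactions → 2N=6, M+R=6
member 0 (0-1): L=5.4985, (cx,cy)=(0.7106,0.7036)
member 1 (0-2): L=7.2000, (cx,cy)=(1.0000,0.0000)
member 2 (1-2): L=5.0807, (cx,cy)=(0.6481,-0.7615)
solve A·x = −loads:
  F[0-1] = -866.8835 N (compression)
  F[0-2] = +102.4274 N (tension)
  F[1-2] = -158.0315 N (compression)
  Rx@0 = +513.5400 N
  Ry@0 = +609.9764 N
  Ry@2 = +120.3436 N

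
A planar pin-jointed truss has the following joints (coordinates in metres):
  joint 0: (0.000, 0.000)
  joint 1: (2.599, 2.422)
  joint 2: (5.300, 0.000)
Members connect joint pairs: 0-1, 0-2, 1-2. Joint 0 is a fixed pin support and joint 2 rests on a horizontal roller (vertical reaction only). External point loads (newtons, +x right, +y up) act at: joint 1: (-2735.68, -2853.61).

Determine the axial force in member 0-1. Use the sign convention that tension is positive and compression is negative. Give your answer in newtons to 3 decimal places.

-3966.840

N=3 nodes, M=3 members, R=3 reactions → 2N=6, M+R=6
member 0 (0-1): L=3.5526, (cx,cy)=(0.7316,0.6818)
member 1 (0-2): L=5.3000, (cx,cy)=(1.0000,0.0000)
member 2 (1-2): L=3.6279, (cx,cy)=(0.7445,-0.6676)
solve A·x = −loads:
  F[0-1] = -3966.8397 N (compression)
  F[0-2] = +166.3776 N (tension)
  F[1-2] = -223.4718 N (compression)
  Rx@0 = +2735.6800 N
  Ry@0 = +2704.4184 N
  Ry@2 = +149.1916 N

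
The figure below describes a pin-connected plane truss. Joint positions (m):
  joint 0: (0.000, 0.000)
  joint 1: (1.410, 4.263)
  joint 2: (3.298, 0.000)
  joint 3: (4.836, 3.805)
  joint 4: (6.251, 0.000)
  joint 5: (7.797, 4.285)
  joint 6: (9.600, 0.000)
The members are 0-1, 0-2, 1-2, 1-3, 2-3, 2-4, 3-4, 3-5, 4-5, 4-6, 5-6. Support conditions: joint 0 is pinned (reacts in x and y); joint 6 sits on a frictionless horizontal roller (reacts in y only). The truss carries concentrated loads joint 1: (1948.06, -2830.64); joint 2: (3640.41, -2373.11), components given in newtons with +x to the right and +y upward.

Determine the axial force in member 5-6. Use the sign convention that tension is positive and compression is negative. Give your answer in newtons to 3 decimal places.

N=7 nodes, M=11 members, R=3 reactions → 2N=14, M+R=14
member 0 (0-1): L=4.4901, (cx,cy)=(0.3140,0.9494)
member 1 (0-2): L=3.2980, (cx,cy)=(1.0000,0.0000)
member 2 (1-2): L=4.6624, (cx,cy)=(0.4049,-0.9143)
member 3 (1-3): L=3.4565, (cx,cy)=(0.9912,-0.1325)
member 4 (2-3): L=4.1041, (cx,cy)=(0.3747,0.9271)
member 5 (2-4): L=2.9530, (cx,cy)=(1.0000,0.0000)
member 6 (3-4): L=4.0596, (cx,cy)=(0.3486,-0.9373)
member 7 (3-5): L=2.9997, (cx,cy)=(0.9871,0.1600)
member 8 (4-5): L=4.5554, (cx,cy)=(0.3394,0.9406)
member 9 (4-6): L=3.3490, (cx,cy)=(1.0000,0.0000)
member 10 (5-6): L=4.6489, (cx,cy)=(0.3878,-0.9217)
solve A·x = −loads:
  F[0-1] = -3273.2524 N (compression)
  F[0-2] = +6616.3435 N (tension)
  F[1-2] = +784.5445 N (tension)
  F[1-3] = -3322.9306 N (compression)
  F[2-3] = +1785.9147 N (tension)
  F[2-4] = +2624.3603 N (tension)
  F[3-4] = -2537.2545 N (compression)
  F[3-5] = -1762.6950 N (compression)
  F[4-5] = +2528.1862 N (tension)
  F[4-6] = +881.9648 N (tension)
  F[5-6] = -2274.0675 N (compression)
  Rx@0 = -5588.4700 N
  Ry@0 = +3107.6772 N
  Ry@6 = +2096.0728 N

-2274.068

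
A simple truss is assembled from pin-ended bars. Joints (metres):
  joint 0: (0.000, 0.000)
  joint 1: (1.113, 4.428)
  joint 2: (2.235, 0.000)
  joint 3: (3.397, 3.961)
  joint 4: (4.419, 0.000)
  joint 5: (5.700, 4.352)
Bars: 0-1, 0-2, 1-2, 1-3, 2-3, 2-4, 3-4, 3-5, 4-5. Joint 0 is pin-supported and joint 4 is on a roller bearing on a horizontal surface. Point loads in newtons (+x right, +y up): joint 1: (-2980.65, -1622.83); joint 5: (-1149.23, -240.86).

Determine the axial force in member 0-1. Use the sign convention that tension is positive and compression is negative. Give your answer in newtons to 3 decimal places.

-5426.501

N=6 nodes, M=9 members, R=3 reactions → 2N=12, M+R=12
member 0 (0-1): L=4.5657, (cx,cy)=(0.2438,0.9698)
member 1 (0-2): L=2.2350, (cx,cy)=(1.0000,0.0000)
member 2 (1-2): L=4.5679, (cx,cy)=(0.2456,-0.9694)
member 3 (1-3): L=2.3313, (cx,cy)=(0.9797,-0.2003)
member 4 (2-3): L=4.1279, (cx,cy)=(0.2815,0.9596)
member 5 (2-4): L=2.1840, (cx,cy)=(1.0000,0.0000)
member 6 (3-4): L=4.0907, (cx,cy)=(0.2498,-0.9683)
member 7 (3-5): L=2.3360, (cx,cy)=(0.9859,0.1674)
member 8 (4-5): L=4.5366, (cx,cy)=(0.2824,0.9593)
solve A·x = −loads:
  F[0-1] = -5426.5013 N (compression)
  F[0-2] = -2807.0495 N (compression)
  F[1-2] = +3591.3888 N (tension)
  F[1-3] = +791.7329 N (tension)
  F[2-3] = -3628.0786 N (compression)
  F[2-4] = -903.6201 N (compression)
  F[3-4] = +3560.1560 N (tension)
  F[3-5] = -1151.2993 N (compression)
  F[4-5] = -50.1943 N (compression)
  Rx@0 = +4129.8800 N
  Ry@0 = +5262.7973 N
  Ry@4 = -3399.1073 N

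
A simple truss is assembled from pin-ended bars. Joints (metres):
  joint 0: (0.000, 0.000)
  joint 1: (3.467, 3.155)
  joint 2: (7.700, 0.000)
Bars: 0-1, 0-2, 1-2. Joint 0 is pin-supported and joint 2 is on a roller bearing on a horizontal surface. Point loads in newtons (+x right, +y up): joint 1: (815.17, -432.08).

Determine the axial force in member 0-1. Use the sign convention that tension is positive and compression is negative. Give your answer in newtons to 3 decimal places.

143.343

N=3 nodes, M=3 members, R=3 reactions → 2N=6, M+R=6
member 0 (0-1): L=4.6877, (cx,cy)=(0.7396,0.6730)
member 1 (0-2): L=7.7000, (cx,cy)=(1.0000,0.0000)
member 2 (1-2): L=5.2794, (cx,cy)=(0.8018,-0.5976)
solve A·x = −loads:
  F[0-1] = +143.3430 N (tension)
  F[0-2] = +709.1532 N (tension)
  F[1-2] = -884.4602 N (compression)
  Rx@0 = -815.1700 N
  Ry@0 = -96.4762 N
  Ry@2 = +528.5562 N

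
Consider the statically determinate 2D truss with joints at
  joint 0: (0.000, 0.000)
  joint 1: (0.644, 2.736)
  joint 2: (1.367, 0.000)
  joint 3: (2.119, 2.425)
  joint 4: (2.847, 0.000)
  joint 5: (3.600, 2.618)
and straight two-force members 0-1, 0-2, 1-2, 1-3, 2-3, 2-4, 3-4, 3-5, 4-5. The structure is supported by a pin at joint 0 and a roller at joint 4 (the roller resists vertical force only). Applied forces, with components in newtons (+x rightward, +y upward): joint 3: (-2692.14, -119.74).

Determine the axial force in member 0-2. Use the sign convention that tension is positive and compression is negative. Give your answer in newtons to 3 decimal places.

-2145.184

N=6 nodes, M=9 members, R=3 reactions → 2N=12, M+R=12
member 0 (0-1): L=2.8108, (cx,cy)=(0.2291,0.9734)
member 1 (0-2): L=1.3670, (cx,cy)=(1.0000,0.0000)
member 2 (1-2): L=2.8299, (cx,cy)=(0.2555,-0.9668)
member 3 (1-3): L=1.5074, (cx,cy)=(0.9785,-0.2063)
member 4 (2-3): L=2.5389, (cx,cy)=(0.2962,0.9551)
member 5 (2-4): L=1.4800, (cx,cy)=(1.0000,0.0000)
member 6 (3-4): L=2.5319, (cx,cy)=(0.2875,-0.9578)
member 7 (3-5): L=1.4935, (cx,cy)=(0.9916,0.1292)
member 8 (4-5): L=2.7241, (cx,cy)=(0.2764,0.9610)
solve A·x = −loads:
  F[0-1] = -2387.2163 N (compression)
  F[0-2] = -2145.1842 N (compression)
  F[1-2] = +2671.6148 N (tension)
  F[1-3] = -1256.5451 N (compression)
  F[2-3] = -2704.2955 N (compression)
  F[2-4] = -661.6463 N (compression)
  F[3-4] = +2301.1457 N (tension)
  F[3-5] = -0.0000 N (tension)
  F[4-5] = +0.0000 N (tension)
  Rx@0 = +2692.1400 N
  Ry@0 = +2323.7128 N
  Ry@4 = -2203.9728 N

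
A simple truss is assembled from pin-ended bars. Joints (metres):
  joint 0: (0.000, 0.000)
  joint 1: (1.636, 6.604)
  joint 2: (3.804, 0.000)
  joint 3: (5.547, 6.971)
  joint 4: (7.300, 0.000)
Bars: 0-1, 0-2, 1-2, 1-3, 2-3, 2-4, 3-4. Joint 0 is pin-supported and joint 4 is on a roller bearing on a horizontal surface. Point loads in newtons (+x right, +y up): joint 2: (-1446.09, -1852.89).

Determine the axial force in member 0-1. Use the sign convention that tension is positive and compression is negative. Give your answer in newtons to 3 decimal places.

N=5 nodes, M=7 members, R=3 reactions → 2N=10, M+R=10
member 0 (0-1): L=6.8036, (cx,cy)=(0.2405,0.9707)
member 1 (0-2): L=3.8040, (cx,cy)=(1.0000,0.0000)
member 2 (1-2): L=6.9508, (cx,cy)=(0.3119,-0.9501)
member 3 (1-3): L=3.9282, (cx,cy)=(0.9956,0.0934)
member 4 (2-3): L=7.1856, (cx,cy)=(0.2426,0.9701)
member 5 (2-4): L=3.4960, (cx,cy)=(1.0000,0.0000)
member 6 (3-4): L=7.1880, (cx,cy)=(0.2439,-0.9698)
solve A·x = −loads:
  F[0-1] = -914.1795 N (compression)
  F[0-2] = -1226.2663 N (compression)
  F[1-2] = +884.9762 N (tension)
  F[1-3] = -498.0335 N (compression)
  F[2-3] = +1043.2198 N (tension)
  F[2-4] = +242.8030 N (tension)
  F[3-4] = -995.5943 N (compression)
  Rx@0 = +1446.0900 N
  Ry@0 = +887.3566 N
  Ry@4 = +965.5334 N

-914.180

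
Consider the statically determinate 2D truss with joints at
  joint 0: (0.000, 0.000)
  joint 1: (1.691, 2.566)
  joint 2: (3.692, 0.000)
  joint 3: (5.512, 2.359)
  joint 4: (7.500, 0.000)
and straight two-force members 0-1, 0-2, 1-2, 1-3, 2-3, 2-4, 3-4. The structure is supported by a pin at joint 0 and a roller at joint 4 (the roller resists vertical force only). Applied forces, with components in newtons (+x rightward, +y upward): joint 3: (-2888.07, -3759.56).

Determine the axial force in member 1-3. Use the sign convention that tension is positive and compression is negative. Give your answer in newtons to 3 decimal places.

-2865.933

N=5 nodes, M=7 members, R=3 reactions → 2N=10, M+R=10
member 0 (0-1): L=3.0731, (cx,cy)=(0.5503,0.8350)
member 1 (0-2): L=3.6920, (cx,cy)=(1.0000,0.0000)
member 2 (1-2): L=3.2540, (cx,cy)=(0.6149,-0.7886)
member 3 (1-3): L=3.8266, (cx,cy)=(0.9985,-0.0541)
member 4 (2-3): L=2.9795, (cx,cy)=(0.6108,0.7917)
member 5 (2-4): L=3.8080, (cx,cy)=(1.0000,0.0000)
member 6 (3-4): L=3.0850, (cx,cy)=(0.6444,-0.7647)
solve A·x = −loads:
  F[0-1] = -2281.3726 N (compression)
  F[0-2] = -1632.7178 N (compression)
  F[1-2] = +2612.2613 N (tension)
  F[1-3] = -2865.9327 N (compression)
  F[2-3] = -2601.7827 N (compression)
  F[2-4] = +1562.9537 N (tension)
  F[3-4] = -2425.3830 N (compression)
  Rx@0 = +2888.0700 N
  Ry@0 = +1904.9283 N
  Ry@4 = +1854.6317 N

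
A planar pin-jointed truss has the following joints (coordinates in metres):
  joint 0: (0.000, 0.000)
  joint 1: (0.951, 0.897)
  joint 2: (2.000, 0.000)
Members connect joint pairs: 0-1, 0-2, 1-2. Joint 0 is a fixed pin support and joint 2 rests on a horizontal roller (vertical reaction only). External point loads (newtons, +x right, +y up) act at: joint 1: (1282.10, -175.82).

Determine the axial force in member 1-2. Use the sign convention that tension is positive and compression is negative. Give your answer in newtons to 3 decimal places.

-1013.430

N=3 nodes, M=3 members, R=3 reactions → 2N=6, M+R=6
member 0 (0-1): L=1.3073, (cx,cy)=(0.7275,0.6862)
member 1 (0-2): L=2.0000, (cx,cy)=(1.0000,0.0000)
member 2 (1-2): L=1.3802, (cx,cy)=(0.7600,-0.6499)
solve A·x = −loads:
  F[0-1] = +703.6407 N (tension)
  F[0-2] = +770.2306 N (tension)
  F[1-2] = -1013.4304 N (compression)
  Rx@0 = -1282.1000 N
  Ry@0 = -482.8043 N
  Ry@2 = +658.6243 N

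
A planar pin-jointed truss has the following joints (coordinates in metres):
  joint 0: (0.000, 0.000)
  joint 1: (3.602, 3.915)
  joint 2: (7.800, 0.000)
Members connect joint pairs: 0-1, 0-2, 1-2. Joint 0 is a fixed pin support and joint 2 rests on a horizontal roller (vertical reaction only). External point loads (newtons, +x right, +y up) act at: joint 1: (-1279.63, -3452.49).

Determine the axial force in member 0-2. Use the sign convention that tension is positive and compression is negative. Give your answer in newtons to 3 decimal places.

N=3 nodes, M=3 members, R=3 reactions → 2N=6, M+R=6
member 0 (0-1): L=5.3199, (cx,cy)=(0.6771,0.7359)
member 1 (0-2): L=7.8000, (cx,cy)=(1.0000,0.0000)
member 2 (1-2): L=5.7402, (cx,cy)=(0.7313,-0.6820)
solve A·x = −loads:
  F[0-1] = -3397.7197 N (compression)
  F[0-2] = +1020.8875 N (tension)
  F[1-2] = -1395.9375 N (compression)
  Rx@0 = +1279.6300 N
  Ry@0 = +2500.4237 N
  Ry@2 = +952.0663 N

1020.887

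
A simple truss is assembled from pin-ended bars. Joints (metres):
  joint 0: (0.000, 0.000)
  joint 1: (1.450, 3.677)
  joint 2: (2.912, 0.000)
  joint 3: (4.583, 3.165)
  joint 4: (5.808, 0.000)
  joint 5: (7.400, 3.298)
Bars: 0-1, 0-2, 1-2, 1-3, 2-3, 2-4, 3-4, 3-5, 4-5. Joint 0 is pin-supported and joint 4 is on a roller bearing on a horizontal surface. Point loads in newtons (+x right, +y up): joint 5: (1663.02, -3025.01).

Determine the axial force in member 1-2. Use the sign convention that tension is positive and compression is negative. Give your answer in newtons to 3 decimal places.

-2172.712

N=6 nodes, M=9 members, R=3 reactions → 2N=12, M+R=12
member 0 (0-1): L=3.9526, (cx,cy)=(0.3668,0.9303)
member 1 (0-2): L=2.9120, (cx,cy)=(1.0000,0.0000)
member 2 (1-2): L=3.9570, (cx,cy)=(0.3695,-0.9292)
member 3 (1-3): L=3.1746, (cx,cy)=(0.9869,-0.1613)
member 4 (2-3): L=3.5790, (cx,cy)=(0.4669,0.8843)
member 5 (2-4): L=2.8960, (cx,cy)=(1.0000,0.0000)
member 6 (3-4): L=3.3938, (cx,cy)=(0.3610,-0.9326)
member 7 (3-5): L=2.8201, (cx,cy)=(0.9989,0.0472)
member 8 (4-5): L=3.6621, (cx,cy)=(0.4347,0.9006)
solve A·x = −loads:
  F[0-1] = +1906.4089 N (tension)
  F[0-2] = +963.6545 N (tension)
  F[1-2] = -2172.7115 N (compression)
  F[1-3] = +1522.0493 N (tension)
  F[2-3] = +2283.0872 N (tension)
  F[2-4] = -905.0448 N (compression)
  F[3-4] = -1739.8931 N (compression)
  F[3-5] = +3199.6443 N (tension)
  F[4-5] = -3526.5672 N (compression)
  Rx@0 = -1663.0200 N
  Ry@0 = -1773.4945 N
  Ry@4 = +4798.5045 N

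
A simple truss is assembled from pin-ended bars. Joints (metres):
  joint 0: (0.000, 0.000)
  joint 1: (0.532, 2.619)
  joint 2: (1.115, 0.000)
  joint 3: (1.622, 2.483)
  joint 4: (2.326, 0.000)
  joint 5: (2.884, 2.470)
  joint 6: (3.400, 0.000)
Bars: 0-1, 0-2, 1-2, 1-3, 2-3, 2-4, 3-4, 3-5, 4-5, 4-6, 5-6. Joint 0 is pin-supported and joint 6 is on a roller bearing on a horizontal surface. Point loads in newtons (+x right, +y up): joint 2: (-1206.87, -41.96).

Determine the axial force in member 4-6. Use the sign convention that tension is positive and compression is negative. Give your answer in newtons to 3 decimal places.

N=7 nodes, M=11 members, R=3 reactions → 2N=14, M+R=14
member 0 (0-1): L=2.6725, (cx,cy)=(0.1991,0.9800)
member 1 (0-2): L=1.1150, (cx,cy)=(1.0000,0.0000)
member 2 (1-2): L=2.6831, (cx,cy)=(0.2173,-0.9761)
member 3 (1-3): L=1.0985, (cx,cy)=(0.9923,-0.1238)
member 4 (2-3): L=2.5342, (cx,cy)=(0.2001,0.9798)
member 5 (2-4): L=1.2110, (cx,cy)=(1.0000,0.0000)
member 6 (3-4): L=2.5809, (cx,cy)=(0.2728,-0.9621)
member 7 (3-5): L=1.2621, (cx,cy)=(0.9999,-0.0103)
member 8 (4-5): L=2.5322, (cx,cy)=(0.2204,0.9754)
member 9 (4-6): L=1.0740, (cx,cy)=(1.0000,0.0000)
member 10 (5-6): L=2.5233, (cx,cy)=(0.2045,-0.9789)
solve A·x = −loads:
  F[0-1] = -28.7755 N (compression)
  F[0-2] = -1201.1418 N (compression)
  F[1-2] = +30.4683 N (tension)
  F[1-3] = -12.4443 N (compression)
  F[2-3] = +12.4718 N (tension)
  F[2-4] = +9.8534 N (tension)
  F[3-4] = -14.2389 N (compression)
  F[3-5] = -5.9697 N (compression)
  F[4-5] = +14.0441 N (tension)
  F[4-6] = +2.8746 N (tension)
  F[5-6] = -14.0575 N (compression)
  Rx@0 = +1206.8700 N
  Ry@0 = +28.1996 N
  Ry@6 = +13.7604 N

2.875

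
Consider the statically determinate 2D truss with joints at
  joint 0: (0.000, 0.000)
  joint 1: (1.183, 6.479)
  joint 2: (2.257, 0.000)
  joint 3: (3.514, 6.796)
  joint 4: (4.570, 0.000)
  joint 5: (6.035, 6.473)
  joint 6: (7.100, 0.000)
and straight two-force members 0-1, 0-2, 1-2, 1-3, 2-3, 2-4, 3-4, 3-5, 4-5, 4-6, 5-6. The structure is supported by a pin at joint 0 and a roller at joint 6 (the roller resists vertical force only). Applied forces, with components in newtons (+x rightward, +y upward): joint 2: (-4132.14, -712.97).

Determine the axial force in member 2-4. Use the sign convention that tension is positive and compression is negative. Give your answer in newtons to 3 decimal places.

119.592

N=7 nodes, M=11 members, R=3 reactions → 2N=14, M+R=14
member 0 (0-1): L=6.5861, (cx,cy)=(0.1796,0.9837)
member 1 (0-2): L=2.2570, (cx,cy)=(1.0000,0.0000)
member 2 (1-2): L=6.5674, (cx,cy)=(0.1635,-0.9865)
member 3 (1-3): L=2.3525, (cx,cy)=(0.9909,0.1348)
member 4 (2-3): L=6.9113, (cx,cy)=(0.1819,0.9833)
member 5 (2-4): L=2.3130, (cx,cy)=(1.0000,0.0000)
member 6 (3-4): L=6.8776, (cx,cy)=(0.1535,-0.9881)
member 7 (3-5): L=2.5416, (cx,cy)=(0.9919,-0.1271)
member 8 (4-5): L=6.6367, (cx,cy)=(0.2207,0.9753)
member 9 (4-6): L=2.5300, (cx,cy)=(1.0000,0.0000)
member 10 (5-6): L=6.5600, (cx,cy)=(0.1623,-0.9867)
solve A·x = −loads:
  F[0-1] = -494.3662 N (compression)
  F[0-2] = -4043.3418 N (compression)
  F[1-2] = +470.1236 N (tension)
  F[1-3] = -167.2047 N (compression)
  F[2-3] = +253.4018 N (tension)
  F[2-4] = +119.5918 N (tension)
  F[3-4] = -218.2016 N (compression)
  F[3-5] = -86.7922 N (compression)
  F[4-5] = +221.0674 N (tension)
  F[4-6] = +37.2897 N (tension)
  F[5-6] = -229.6913 N (compression)
  Rx@0 = +4132.1400 N
  Ry@0 = +486.3259 N
  Ry@6 = +226.6441 N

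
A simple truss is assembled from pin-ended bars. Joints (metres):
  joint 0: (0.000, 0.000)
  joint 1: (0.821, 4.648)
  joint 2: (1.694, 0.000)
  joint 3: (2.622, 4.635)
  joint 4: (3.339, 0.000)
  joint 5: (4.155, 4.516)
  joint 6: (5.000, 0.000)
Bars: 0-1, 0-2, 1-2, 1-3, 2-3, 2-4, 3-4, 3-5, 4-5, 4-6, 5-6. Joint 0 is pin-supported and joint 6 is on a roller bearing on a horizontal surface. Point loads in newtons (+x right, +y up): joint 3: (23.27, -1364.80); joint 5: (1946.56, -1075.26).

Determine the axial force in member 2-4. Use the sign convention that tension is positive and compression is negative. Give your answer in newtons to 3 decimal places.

N=7 nodes, M=11 members, R=3 reactions → 2N=14, M+R=14
member 0 (0-1): L=4.7200, (cx,cy)=(0.1739,0.9848)
member 1 (0-2): L=1.6940, (cx,cy)=(1.0000,0.0000)
member 2 (1-2): L=4.7293, (cx,cy)=(0.1846,-0.9828)
member 3 (1-3): L=1.8010, (cx,cy)=(1.0000,-0.0072)
member 4 (2-3): L=4.7270, (cx,cy)=(0.1963,0.9805)
member 5 (2-4): L=1.6450, (cx,cy)=(1.0000,0.0000)
member 6 (3-4): L=4.6901, (cx,cy)=(0.1529,-0.9882)
member 7 (3-5): L=1.5376, (cx,cy)=(0.9970,-0.0774)
member 8 (4-5): L=4.5891, (cx,cy)=(0.1778,0.9841)
member 9 (4-6): L=1.6610, (cx,cy)=(1.0000,0.0000)
member 10 (5-6): L=4.5944, (cx,cy)=(0.1839,-0.9829)
solve A·x = −loads:
  F[0-1] = +963.5754 N (tension)
  F[0-2] = +1802.2233 N (tension)
  F[1-2] = -968.0219 N (compression)
  F[1-3] = +346.3076 N (tension)
  F[2-3] = +970.2676 N (tension)
  F[2-4] = +1433.0489 N (tension)
  F[3-4] = -2410.4869 N (compression)
  F[3-5] = +884.6658 N (tension)
  F[4-5] = +2420.7285 N (tension)
  F[4-6] = +634.1142 N (tension)
  F[5-6] = -3447.7614 N (compression)
  Rx@0 = -1969.8300 N
  Ry@0 = -948.8865 N
  Ry@6 = +3388.9465 N

1433.049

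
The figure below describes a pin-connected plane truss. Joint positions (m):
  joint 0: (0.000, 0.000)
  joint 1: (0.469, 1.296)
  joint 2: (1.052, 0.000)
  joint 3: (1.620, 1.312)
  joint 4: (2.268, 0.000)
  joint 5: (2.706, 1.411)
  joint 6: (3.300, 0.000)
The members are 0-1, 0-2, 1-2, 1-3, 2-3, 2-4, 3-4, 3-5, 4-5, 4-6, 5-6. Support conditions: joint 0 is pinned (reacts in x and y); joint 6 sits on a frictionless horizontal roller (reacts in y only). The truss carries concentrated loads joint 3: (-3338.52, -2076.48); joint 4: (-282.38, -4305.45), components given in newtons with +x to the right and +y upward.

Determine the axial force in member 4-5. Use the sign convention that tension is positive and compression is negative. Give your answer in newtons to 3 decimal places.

N=7 nodes, M=11 members, R=3 reactions → 2N=14, M+R=14
member 0 (0-1): L=1.3783, (cx,cy)=(0.3403,0.9403)
member 1 (0-2): L=1.0520, (cx,cy)=(1.0000,0.0000)
member 2 (1-2): L=1.4211, (cx,cy)=(0.4102,-0.9120)
member 3 (1-3): L=1.1511, (cx,cy)=(0.9999,0.0139)
member 4 (2-3): L=1.4297, (cx,cy)=(0.3973,0.9177)
member 5 (2-4): L=1.2160, (cx,cy)=(1.0000,0.0000)
member 6 (3-4): L=1.4633, (cx,cy)=(0.4428,-0.8966)
member 7 (3-5): L=1.0905, (cx,cy)=(0.9959,0.0908)
member 8 (4-5): L=1.4774, (cx,cy)=(0.2965,0.9550)
member 9 (4-6): L=1.0320, (cx,cy)=(1.0000,0.0000)
member 10 (5-6): L=1.5309, (cx,cy)=(0.3880,-0.9217)
solve A·x = −loads:
  F[0-1] = -3967.6449 N (compression)
  F[0-2] = -2270.7650 N (compression)
  F[1-2] = +4045.0999 N (tension)
  F[1-3] = -3009.9184 N (compression)
  F[2-3] = -4019.8977 N (compression)
  F[2-4] = +985.8063 N (tension)
  F[3-4] = +1642.2847 N (tension)
  F[3-5] = -2003.7208 N (compression)
  F[4-5] = +2966.3252 N (tension)
  F[4-6] = +1116.0408 N (tension)
  F[5-6] = -2876.4043 N (compression)
  Rx@0 = +3620.9000 N
  Ry@0 = +3730.8633 N
  Ry@6 = +2651.0667 N

2966.325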